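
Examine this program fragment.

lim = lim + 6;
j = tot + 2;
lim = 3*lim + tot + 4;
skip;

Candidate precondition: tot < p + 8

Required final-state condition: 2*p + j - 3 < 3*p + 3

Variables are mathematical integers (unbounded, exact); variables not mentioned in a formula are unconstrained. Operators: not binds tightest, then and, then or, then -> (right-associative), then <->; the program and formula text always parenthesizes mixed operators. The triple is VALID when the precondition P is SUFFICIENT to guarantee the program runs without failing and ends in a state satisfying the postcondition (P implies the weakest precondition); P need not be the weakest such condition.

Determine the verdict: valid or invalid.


Working backward. After the program, the postcondition 2*p + j - 3 < 3*p + 3 must hold; in canonical form it is j < p + 6.
Before skip: j < p + 6
Before lim := 3*lim + tot + 4: j < p + 6
Before j := tot + 2: tot < p + 4
Before lim := lim + 6: tot < p + 4
The weakest precondition is tot < p + 4.
Check whether tot < p + 8 implies it.
Countermodel: at the initial state p = -4, tot = 0, the precondition holds but the weakest precondition fails.
Answer: invalid


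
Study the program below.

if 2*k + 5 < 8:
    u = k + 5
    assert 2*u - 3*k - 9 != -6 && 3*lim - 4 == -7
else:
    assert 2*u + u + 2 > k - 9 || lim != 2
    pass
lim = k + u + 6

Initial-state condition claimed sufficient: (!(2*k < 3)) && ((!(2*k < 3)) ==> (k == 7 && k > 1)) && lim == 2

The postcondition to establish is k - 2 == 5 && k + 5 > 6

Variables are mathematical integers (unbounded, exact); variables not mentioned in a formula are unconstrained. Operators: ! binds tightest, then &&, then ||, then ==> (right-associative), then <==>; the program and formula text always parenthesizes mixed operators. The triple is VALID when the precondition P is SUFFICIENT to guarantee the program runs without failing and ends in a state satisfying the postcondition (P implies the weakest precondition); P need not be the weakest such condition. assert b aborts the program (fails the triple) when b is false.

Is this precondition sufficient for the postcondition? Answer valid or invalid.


Working backward. After the program, the postcondition k - 2 == 5 && k + 5 > 6 must hold; in canonical form it is k == 7 && k > 1.
Before lim := k + u + 6: k == 7 && k > 1
Then branch requires k != 7 && 3*lim == -3 && k == 7 && k > 1; else branch requires (3*u > k - 11 || lim != 2) && k == 7 && k > 1.
Before the if: (2*k < 3 ==> (k != 7 && 3*lim == -3 && k == 7 && k > 1)) && ((!(2*k < 3)) ==> ((3*u > k - 11 || lim != 2) && k == 7 && k > 1))
The weakest precondition is (2*k < 3 ==> (k != 7 && 3*lim == -3 && k == 7 && k > 1)) && ((!(2*k < 3)) ==> ((3*u > k - 11 || lim != 2) && k == 7 && k > 1)).
Check whether (!(2*k < 3)) && ((!(2*k < 3)) ==> (k == 7 && k > 1)) && lim == 2 implies it.
Countermodel: at the initial state k = 7, lim = 2, u = -2, the precondition holds but the weakest precondition fails.
Answer: invalid


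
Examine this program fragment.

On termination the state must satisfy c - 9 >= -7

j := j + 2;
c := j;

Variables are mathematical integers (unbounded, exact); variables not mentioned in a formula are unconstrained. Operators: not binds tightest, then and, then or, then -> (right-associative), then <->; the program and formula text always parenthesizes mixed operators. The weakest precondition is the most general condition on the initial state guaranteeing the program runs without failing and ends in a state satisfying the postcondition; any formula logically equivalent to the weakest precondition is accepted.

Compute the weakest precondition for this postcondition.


Working backward. After the program, the postcondition c - 9 >= -7 must hold; in canonical form it is c >= 2.
Before c := j: j >= 2
Before j := j + 2: j >= 0
Answer: WP = j >= 0


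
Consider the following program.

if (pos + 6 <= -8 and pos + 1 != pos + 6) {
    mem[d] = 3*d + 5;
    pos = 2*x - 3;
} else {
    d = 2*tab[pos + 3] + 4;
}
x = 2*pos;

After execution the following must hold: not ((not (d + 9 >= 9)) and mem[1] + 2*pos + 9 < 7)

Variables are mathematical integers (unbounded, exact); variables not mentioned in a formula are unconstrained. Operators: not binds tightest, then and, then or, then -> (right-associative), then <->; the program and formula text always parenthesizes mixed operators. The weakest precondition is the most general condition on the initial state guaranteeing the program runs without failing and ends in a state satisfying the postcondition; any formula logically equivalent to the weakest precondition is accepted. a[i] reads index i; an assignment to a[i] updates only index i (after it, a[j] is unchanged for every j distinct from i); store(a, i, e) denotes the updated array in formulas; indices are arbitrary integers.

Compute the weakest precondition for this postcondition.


Working backward. After the program, the postcondition not ((not (d + 9 >= 9)) and mem[1] + 2*pos + 9 < 7) must hold; in canonical form it is not ((not (d >= 0)) and mem[1] + 2*pos < -2).
Before x := 2*pos: not ((not (d >= 0)) and mem[1] + 2*pos < -2)
Then branch requires not ((not (d >= 0)) and store(mem, d, 3*d + 5)[1] + 4*x < 4); else branch requires not ((not (2*tab[pos + 3] >= -4)) and mem[1] + 2*pos < -2).
Before the if: (pos <= -14 -> (not ((not (d >= 0)) and store(mem, d, 3*d + 5)[1] + 4*x < 4))) and ((not (pos <= -14)) -> (not ((not (2*tab[pos + 3] >= -4)) and mem[1] + 2*pos < -2)))
Answer: WP = (pos <= -14 -> (not ((not (d >= 0)) and store(mem, d, 3*d + 5)[1] + 4*x < 4))) and ((not (pos <= -14)) -> (not ((not (2*tab[pos + 3] >= -4)) and mem[1] + 2*pos < -2)))


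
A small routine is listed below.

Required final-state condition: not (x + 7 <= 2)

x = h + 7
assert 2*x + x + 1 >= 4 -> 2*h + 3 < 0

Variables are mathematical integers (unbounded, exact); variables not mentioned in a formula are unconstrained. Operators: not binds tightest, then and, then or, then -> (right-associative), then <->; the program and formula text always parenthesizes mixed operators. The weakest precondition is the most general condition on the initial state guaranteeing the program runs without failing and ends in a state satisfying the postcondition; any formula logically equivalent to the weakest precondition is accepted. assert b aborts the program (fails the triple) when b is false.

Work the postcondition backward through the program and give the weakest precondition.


Working backward. After the program, the postcondition not (x + 7 <= 2) must hold; in canonical form it is not (x <= -5).
Before assert 2*x + x + 1 >= 4 -> 2*h + 3 < 0: (3*x >= 3 -> 2*h < -3) and (not (x <= -5))
Before x := h + 7: (3*h >= -18 -> 2*h < -3) and (not (h <= -12))
Answer: WP = (3*h >= -18 -> 2*h < -3) and (not (h <= -12))


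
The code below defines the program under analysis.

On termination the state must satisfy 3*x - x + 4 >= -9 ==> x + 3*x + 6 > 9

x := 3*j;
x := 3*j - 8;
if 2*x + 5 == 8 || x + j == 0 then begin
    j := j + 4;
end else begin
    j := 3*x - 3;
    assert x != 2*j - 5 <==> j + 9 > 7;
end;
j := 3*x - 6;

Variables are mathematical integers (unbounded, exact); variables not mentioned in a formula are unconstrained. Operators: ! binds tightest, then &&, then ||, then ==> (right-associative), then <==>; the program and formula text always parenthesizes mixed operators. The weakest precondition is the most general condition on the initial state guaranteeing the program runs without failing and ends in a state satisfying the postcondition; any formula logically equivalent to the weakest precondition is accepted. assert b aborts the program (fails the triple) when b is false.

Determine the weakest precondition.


Working backward. After the program, the postcondition 3*x - x + 4 >= -9 ==> x + 3*x + 6 > 9 must hold; in canonical form it is 2*x >= -13 ==> 4*x > 3.
Before j := 3*x - 6: 2*x >= -13 ==> 4*x > 3
Then branch requires 2*x >= -13 ==> 4*x > 3; else branch requires (5*x != 11 <==> 3*x > 1) && (2*x >= -13 ==> 4*x > 3).
Before the if: ((2*x == 3 || j + x == 0) ==> (2*x >= -13 ==> 4*x > 3)) && ((!(2*x == 3 || j + x == 0)) ==> ((5*x != 11 <==> 3*x > 1) && (2*x >= -13 ==> 4*x > 3)))
Before x := 3*j - 8: ((6*j == 19 || 4*j == 8) ==> (6*j >= 3 ==> 12*j > 35)) && ((!(6*j == 19 || 4*j == 8)) ==> ((15*j != 51 <==> 9*j > 25) && (6*j >= 3 ==> 12*j > 35)))
Before x := 3*j: ((6*j == 19 || 4*j == 8) ==> (6*j >= 3 ==> 12*j > 35)) && ((!(6*j == 19 || 4*j == 8)) ==> ((15*j != 51 <==> 9*j > 25) && (6*j >= 3 ==> 12*j > 35)))
Answer: WP = ((6*j == 19 || 4*j == 8) ==> (6*j >= 3 ==> 12*j > 35)) && ((!(6*j == 19 || 4*j == 8)) ==> ((15*j != 51 <==> 9*j > 25) && (6*j >= 3 ==> 12*j > 35)))


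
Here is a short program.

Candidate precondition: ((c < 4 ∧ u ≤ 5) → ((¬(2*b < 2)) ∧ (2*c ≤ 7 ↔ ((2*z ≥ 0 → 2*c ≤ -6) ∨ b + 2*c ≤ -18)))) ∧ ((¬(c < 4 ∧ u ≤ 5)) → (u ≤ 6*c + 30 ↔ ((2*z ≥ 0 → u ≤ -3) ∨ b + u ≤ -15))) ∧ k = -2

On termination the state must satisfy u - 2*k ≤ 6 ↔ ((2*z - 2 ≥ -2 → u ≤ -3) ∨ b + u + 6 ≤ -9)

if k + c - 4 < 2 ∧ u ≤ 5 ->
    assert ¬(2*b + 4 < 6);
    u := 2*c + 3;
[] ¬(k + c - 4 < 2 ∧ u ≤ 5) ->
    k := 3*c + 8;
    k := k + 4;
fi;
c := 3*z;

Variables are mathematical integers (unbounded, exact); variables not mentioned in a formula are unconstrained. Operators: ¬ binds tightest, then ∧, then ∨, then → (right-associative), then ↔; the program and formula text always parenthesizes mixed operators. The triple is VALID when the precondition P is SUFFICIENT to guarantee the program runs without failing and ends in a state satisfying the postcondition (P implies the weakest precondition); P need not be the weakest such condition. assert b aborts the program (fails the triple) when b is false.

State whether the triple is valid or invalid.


Working backward. After the program, the postcondition u - 2*k ≤ 6 ↔ ((2*z - 2 ≥ -2 → u ≤ -3) ∨ b + u + 6 ≤ -9) must hold; in canonical form it is u ≤ 2*k + 6 ↔ ((2*z ≥ 0 → u ≤ -3) ∨ b + u ≤ -15).
Before c := 3*z: u ≤ 2*k + 6 ↔ ((2*z ≥ 0 → u ≤ -3) ∨ b + u ≤ -15)
Then branch requires (¬(2*b < 2)) ∧ (2*c ≤ 2*k + 3 ↔ ((2*z ≥ 0 → 2*c ≤ -6) ∨ b + 2*c ≤ -18)); else branch requires u ≤ 6*c + 30 ↔ ((2*z ≥ 0 → u ≤ -3) ∨ b + u ≤ -15).
Before the if: ((c + k < 6 ∧ u ≤ 5) → ((¬(2*b < 2)) ∧ (2*c ≤ 2*k + 3 ↔ ((2*z ≥ 0 → 2*c ≤ -6) ∨ b + 2*c ≤ -18)))) ∧ ((¬(c + k < 6 ∧ u ≤ 5)) → (u ≤ 6*c + 30 ↔ ((2*z ≥ 0 → u ≤ -3) ∨ b + u ≤ -15)))
The weakest precondition is ((c + k < 6 ∧ u ≤ 5) → ((¬(2*b < 2)) ∧ (2*c ≤ 2*k + 3 ↔ ((2*z ≥ 0 → 2*c ≤ -6) ∨ b + 2*c ≤ -18)))) ∧ ((¬(c + k < 6 ∧ u ≤ 5)) → (u ≤ 6*c + 30 ↔ ((2*z ≥ 0 → u ≤ -3) ∨ b + u ≤ -15))).
Check whether ((c < 4 ∧ u ≤ 5) → ((¬(2*b < 2)) ∧ (2*c ≤ 7 ↔ ((2*z ≥ 0 → 2*c ≤ -6) ∨ b + 2*c ≤ -18)))) ∧ ((¬(c < 4 ∧ u ≤ 5)) → (u ≤ 6*c + 30 ↔ ((2*z ≥ 0 → u ≤ -3) ∨ b + u ≤ -15))) ∧ k = -2 implies it.
Countermodel: at the initial state b = 1, c = 0, k = -2, u = 0, z = -1, the precondition holds but the weakest precondition fails.
Answer: invalid


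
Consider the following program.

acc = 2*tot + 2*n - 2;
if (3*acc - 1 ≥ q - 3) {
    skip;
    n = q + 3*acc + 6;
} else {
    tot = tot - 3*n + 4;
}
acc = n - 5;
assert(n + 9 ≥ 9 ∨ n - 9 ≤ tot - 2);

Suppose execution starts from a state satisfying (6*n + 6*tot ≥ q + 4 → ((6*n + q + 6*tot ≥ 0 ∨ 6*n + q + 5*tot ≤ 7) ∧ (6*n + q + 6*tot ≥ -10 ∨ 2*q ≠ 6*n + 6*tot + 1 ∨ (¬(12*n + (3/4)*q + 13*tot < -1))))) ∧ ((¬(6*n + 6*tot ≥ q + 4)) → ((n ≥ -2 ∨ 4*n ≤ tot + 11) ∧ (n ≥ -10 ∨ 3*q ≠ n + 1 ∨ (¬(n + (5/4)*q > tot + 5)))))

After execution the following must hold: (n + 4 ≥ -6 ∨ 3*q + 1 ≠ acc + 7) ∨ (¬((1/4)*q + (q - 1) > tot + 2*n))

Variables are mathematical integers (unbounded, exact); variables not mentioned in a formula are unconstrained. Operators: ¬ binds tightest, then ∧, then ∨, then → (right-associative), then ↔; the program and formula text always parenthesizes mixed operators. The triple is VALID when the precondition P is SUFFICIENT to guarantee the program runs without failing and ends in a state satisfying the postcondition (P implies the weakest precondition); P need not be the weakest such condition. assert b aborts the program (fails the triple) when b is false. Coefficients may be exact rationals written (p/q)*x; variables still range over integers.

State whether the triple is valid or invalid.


Working backward. After the program, the postcondition (n + 4 ≥ -6 ∨ 3*q + 1 ≠ acc + 7) ∨ (¬((1/4)*q + (q - 1) > tot + 2*n)) must hold; in canonical form it is n ≥ -10 ∨ 3*q ≠ acc + 6 ∨ (¬((5/4)*q > 2*n + tot + 1)).
Before assert n + 9 ≥ 9 ∨ n - 9 ≤ tot - 2: (n ≥ 0 ∨ n ≤ tot + 7) ∧ (n ≥ -10 ∨ 3*q ≠ acc + 6 ∨ (¬((5/4)*q > 2*n + tot + 1)))
Before acc := n - 5: (n ≥ 0 ∨ n ≤ tot + 7) ∧ (n ≥ -10 ∨ 3*q ≠ n + 1 ∨ (¬((5/4)*q > 2*n + tot + 1)))
Then branch requires (3*acc + q ≥ -6 ∨ 3*acc + q ≤ tot + 1) ∧ (3*acc + q ≥ -16 ∨ 2*q ≠ 3*acc + 7 ∨ (¬(6*acc + (3/4)*q + tot < -13))); else branch requires (n ≥ 0 ∨ 4*n ≤ tot + 11) ∧ (n ≥ -10 ∨ 3*q ≠ n + 1 ∨ (¬(n + (5/4)*q > tot + 5))).
Before the if: (3*acc ≥ q - 2 → ((3*acc + q ≥ -6 ∨ 3*acc + q ≤ tot + 1) ∧ (3*acc + q ≥ -16 ∨ 2*q ≠ 3*acc + 7 ∨ (¬(6*acc + (3/4)*q + tot < -13))))) ∧ ((¬(3*acc ≥ q - 2)) → ((n ≥ 0 ∨ 4*n ≤ tot + 11) ∧ (n ≥ -10 ∨ 3*q ≠ n + 1 ∨ (¬(n + (5/4)*q > tot + 5)))))
Before acc := 2*tot + 2*n - 2: (6*n + 6*tot ≥ q + 4 → ((6*n + q + 6*tot ≥ 0 ∨ 6*n + q + 5*tot ≤ 7) ∧ (6*n + q + 6*tot ≥ -10 ∨ 2*q ≠ 6*n + 6*tot + 1 ∨ (¬(12*n + (3/4)*q + 13*tot < -1))))) ∧ ((¬(6*n + 6*tot ≥ q + 4)) → ((n ≥ 0 ∨ 4*n ≤ tot + 11) ∧ (n ≥ -10 ∨ 3*q ≠ n + 1 ∨ (¬(n + (5/4)*q > tot + 5)))))
The weakest precondition is (6*n + 6*tot ≥ q + 4 → ((6*n + q + 6*tot ≥ 0 ∨ 6*n + q + 5*tot ≤ 7) ∧ (6*n + q + 6*tot ≥ -10 ∨ 2*q ≠ 6*n + 6*tot + 1 ∨ (¬(12*n + (3/4)*q + 13*tot < -1))))) ∧ ((¬(6*n + 6*tot ≥ q + 4)) → ((n ≥ 0 ∨ 4*n ≤ tot + 11) ∧ (n ≥ -10 ∨ 3*q ≠ n + 1 ∨ (¬(n + (5/4)*q > tot + 5))))).
Check whether (6*n + 6*tot ≥ q + 4 → ((6*n + q + 6*tot ≥ 0 ∨ 6*n + q + 5*tot ≤ 7) ∧ (6*n + q + 6*tot ≥ -10 ∨ 2*q ≠ 6*n + 6*tot + 1 ∨ (¬(12*n + (3/4)*q + 13*tot < -1))))) ∧ ((¬(6*n + 6*tot ≥ q + 4)) → ((n ≥ -2 ∨ 4*n ≤ tot + 11) ∧ (n ≥ -10 ∨ 3*q ≠ n + 1 ∨ (¬(n + (5/4)*q > tot + 5))))) implies it.
Countermodel: at the initial state n = -2, q = 0, tot = -20, the precondition holds but the weakest precondition fails.
Answer: invalid


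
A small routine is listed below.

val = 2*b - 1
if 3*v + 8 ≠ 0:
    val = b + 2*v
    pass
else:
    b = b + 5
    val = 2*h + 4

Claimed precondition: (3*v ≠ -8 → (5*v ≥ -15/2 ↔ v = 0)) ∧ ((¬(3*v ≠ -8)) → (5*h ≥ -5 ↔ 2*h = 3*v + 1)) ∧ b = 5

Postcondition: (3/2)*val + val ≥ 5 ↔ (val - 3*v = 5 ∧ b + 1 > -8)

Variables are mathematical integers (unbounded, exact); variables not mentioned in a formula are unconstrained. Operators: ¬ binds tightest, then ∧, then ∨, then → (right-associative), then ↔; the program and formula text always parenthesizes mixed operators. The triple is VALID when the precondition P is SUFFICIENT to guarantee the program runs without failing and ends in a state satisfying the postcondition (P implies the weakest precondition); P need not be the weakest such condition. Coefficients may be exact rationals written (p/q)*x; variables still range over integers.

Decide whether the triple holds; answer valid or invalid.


Working backward. After the program, the postcondition (3/2)*val + val ≥ 5 ↔ (val - 3*v = 5 ∧ b + 1 > -8) must hold; in canonical form it is (5/2)*val ≥ 5 ↔ (val = 3*v + 5 ∧ b > -9).
Then branch requires (5/2)*b + 5*v ≥ 5 ↔ (b = v + 5 ∧ b > -9); else branch requires 5*h ≥ -5 ↔ (2*h = 3*v + 1 ∧ b > -14).
Before the if: (3*v ≠ -8 → ((5/2)*b + 5*v ≥ 5 ↔ (b = v + 5 ∧ b > -9))) ∧ ((¬(3*v ≠ -8)) → (5*h ≥ -5 ↔ (2*h = 3*v + 1 ∧ b > -14)))
Before val := 2*b - 1: (3*v ≠ -8 → ((5/2)*b + 5*v ≥ 5 ↔ (b = v + 5 ∧ b > -9))) ∧ ((¬(3*v ≠ -8)) → (5*h ≥ -5 ↔ (2*h = 3*v + 1 ∧ b > -14)))
The weakest precondition is (3*v ≠ -8 → ((5/2)*b + 5*v ≥ 5 ↔ (b = v + 5 ∧ b > -9))) ∧ ((¬(3*v ≠ -8)) → (5*h ≥ -5 ↔ (2*h = 3*v + 1 ∧ b > -14))).
Check whether (3*v ≠ -8 → (5*v ≥ -15/2 ↔ v = 0)) ∧ ((¬(3*v ≠ -8)) → (5*h ≥ -5 ↔ 2*h = 3*v + 1)) ∧ b = 5 implies it.
Every state satisfying the precondition satisfies the weakest precondition: the implication holds.
Answer: valid


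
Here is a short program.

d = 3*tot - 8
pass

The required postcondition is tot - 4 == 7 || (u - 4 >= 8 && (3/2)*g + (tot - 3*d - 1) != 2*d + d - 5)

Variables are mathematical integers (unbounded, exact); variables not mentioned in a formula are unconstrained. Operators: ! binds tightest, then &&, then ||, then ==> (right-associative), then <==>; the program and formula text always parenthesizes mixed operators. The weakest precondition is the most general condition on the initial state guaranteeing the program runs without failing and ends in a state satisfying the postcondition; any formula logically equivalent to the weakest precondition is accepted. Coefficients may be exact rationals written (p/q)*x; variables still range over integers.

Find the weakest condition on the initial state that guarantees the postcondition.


Working backward. After the program, the postcondition tot - 4 == 7 || (u - 4 >= 8 && (3/2)*g + (tot - 3*d - 1) != 2*d + d - 5) must hold; in canonical form it is tot == 11 || (u >= 12 && (3/2)*g + tot != 6*d - 4).
Before skip: tot == 11 || (u >= 12 && (3/2)*g + tot != 6*d - 4)
Before d := 3*tot - 8: tot == 11 || (u >= 12 && (3/2)*g != 17*tot - 52)
Answer: WP = tot == 11 || (u >= 12 && (3/2)*g != 17*tot - 52)


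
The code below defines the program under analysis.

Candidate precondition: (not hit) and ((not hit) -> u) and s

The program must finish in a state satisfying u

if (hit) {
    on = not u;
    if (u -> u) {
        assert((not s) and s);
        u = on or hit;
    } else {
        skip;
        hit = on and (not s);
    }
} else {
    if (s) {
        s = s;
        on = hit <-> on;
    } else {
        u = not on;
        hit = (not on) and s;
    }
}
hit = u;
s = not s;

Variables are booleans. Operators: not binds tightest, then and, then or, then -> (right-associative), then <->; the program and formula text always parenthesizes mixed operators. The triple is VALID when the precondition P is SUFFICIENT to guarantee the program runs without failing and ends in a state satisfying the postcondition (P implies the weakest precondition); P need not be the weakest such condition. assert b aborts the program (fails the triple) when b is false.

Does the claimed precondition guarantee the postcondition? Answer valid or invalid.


Working backward. After the program, u must hold.
Before s := not s: u
Before hit := u: u
Then branch requires false; else branch requires (s -> u) and ((not s) -> (not on)).
Before the if: (not hit) and ((not hit) -> ((s -> u) and ((not s) -> (not on))))
The weakest precondition is (not hit) and ((not hit) -> ((s -> u) and ((not s) -> (not on)))).
Check whether (not hit) and ((not hit) -> u) and s implies it.
Every state satisfying the precondition satisfies the weakest precondition: the implication holds.
Answer: valid


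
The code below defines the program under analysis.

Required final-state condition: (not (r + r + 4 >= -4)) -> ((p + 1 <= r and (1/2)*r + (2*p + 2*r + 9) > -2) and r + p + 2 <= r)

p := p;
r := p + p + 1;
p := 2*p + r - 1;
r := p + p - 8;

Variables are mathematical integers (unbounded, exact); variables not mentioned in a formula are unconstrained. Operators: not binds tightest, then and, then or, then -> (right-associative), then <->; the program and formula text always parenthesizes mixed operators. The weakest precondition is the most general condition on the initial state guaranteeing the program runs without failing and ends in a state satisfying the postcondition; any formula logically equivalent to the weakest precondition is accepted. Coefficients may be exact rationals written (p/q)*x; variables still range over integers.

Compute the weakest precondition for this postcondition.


Working backward. After the program, the postcondition (not (r + r + 4 >= -4)) -> ((p + 1 <= r and (1/2)*r + (2*p + 2*r + 9) > -2) and r + p + 2 <= r) must hold; in canonical form it is (not (2*r >= -8)) -> (p <= r - 1 and 2*p + (5/2)*r > -11 and p <= -2).
Before r := p + p - 8: (not (4*p >= 8)) -> (p >= 9 and 7*p > 9 and p <= -2)
Before p := 2*p + r - 1: (not (8*p + 4*r >= 12)) -> (2*p + r >= 10 and 14*p + 7*r > 16 and 2*p + r <= -1)
Before r := p + p + 1: (not (16*p >= 8)) -> (4*p >= 9 and 28*p > 9 and 4*p <= -2)
Before p := p: (not (16*p >= 8)) -> (4*p >= 9 and 28*p > 9 and 4*p <= -2)
Answer: WP = (not (16*p >= 8)) -> (4*p >= 9 and 28*p > 9 and 4*p <= -2)


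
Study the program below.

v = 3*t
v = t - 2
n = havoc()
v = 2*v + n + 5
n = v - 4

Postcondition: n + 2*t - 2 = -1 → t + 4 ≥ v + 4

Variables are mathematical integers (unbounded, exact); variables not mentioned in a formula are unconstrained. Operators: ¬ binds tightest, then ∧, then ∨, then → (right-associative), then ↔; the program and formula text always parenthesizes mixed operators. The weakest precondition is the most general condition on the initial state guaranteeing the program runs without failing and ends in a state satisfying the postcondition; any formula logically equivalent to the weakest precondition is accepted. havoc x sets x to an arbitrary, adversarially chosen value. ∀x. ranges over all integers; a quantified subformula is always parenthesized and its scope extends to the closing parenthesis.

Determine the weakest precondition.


Working backward. After the program, the postcondition n + 2*t - 2 = -1 → t + 4 ≥ v + 4 must hold; in canonical form it is n + 2*t = 1 → t ≥ v.
Before n := v - 4: 2*t + v = 5 → t ≥ v
Before v := 2*v + n + 5: n + 2*t + 2*v = 0 → t ≥ n + 2*v + 5
Before havoc n: ∀n_1. (n_1 + 2*t + 2*v = 0 → t ≥ n_1 + 2*v + 5)
Before v := t - 2: ∀n_1. (n_1 + 4*t = 4 → n_1 + t ≤ -1)
Before v := 3*t: ∀n_1. (n_1 + 4*t = 4 → n_1 + t ≤ -1)
Answer: WP = ∀n_1. (n_1 + 4*t = 4 → n_1 + t ≤ -1)


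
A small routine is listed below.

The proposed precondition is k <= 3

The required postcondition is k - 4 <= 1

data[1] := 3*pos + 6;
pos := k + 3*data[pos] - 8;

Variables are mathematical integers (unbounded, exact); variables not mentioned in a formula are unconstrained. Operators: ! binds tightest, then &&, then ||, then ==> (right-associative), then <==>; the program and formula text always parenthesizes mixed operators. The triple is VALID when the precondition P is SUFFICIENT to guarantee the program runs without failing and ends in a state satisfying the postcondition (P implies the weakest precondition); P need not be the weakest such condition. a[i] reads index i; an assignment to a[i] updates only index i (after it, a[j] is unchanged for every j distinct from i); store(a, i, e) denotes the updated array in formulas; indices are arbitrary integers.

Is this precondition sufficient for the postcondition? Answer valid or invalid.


Working backward. After the program, the postcondition k - 4 <= 1 must hold; in canonical form it is k <= 5.
Before pos := k + 3*data[pos] - 8: k <= 5
Before data[1] := 3*pos + 6: k <= 5
The weakest precondition is k <= 5.
Check whether k <= 3 implies it.
Every state satisfying the precondition satisfies the weakest precondition: the implication holds.
Answer: valid


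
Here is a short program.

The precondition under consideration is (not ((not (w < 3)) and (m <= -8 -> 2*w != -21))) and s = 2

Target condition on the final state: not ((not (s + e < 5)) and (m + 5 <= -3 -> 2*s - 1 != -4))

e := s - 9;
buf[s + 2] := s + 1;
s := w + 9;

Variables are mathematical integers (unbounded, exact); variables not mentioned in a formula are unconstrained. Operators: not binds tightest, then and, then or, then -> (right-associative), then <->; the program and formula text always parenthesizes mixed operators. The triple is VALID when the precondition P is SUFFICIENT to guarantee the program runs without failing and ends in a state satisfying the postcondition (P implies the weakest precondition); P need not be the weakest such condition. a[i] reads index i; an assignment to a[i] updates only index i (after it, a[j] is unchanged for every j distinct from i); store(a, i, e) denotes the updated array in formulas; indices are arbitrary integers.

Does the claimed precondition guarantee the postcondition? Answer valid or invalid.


Working backward. After the program, the postcondition not ((not (s + e < 5)) and (m + 5 <= -3 -> 2*s - 1 != -4)) must hold; in canonical form it is not ((not (e + s < 5)) and (m <= -8 -> 2*s != -3)).
Before s := w + 9: not ((not (e + w < -4)) and (m <= -8 -> 2*w != -21))
Before buf[s + 2] := s + 1: not ((not (e + w < -4)) and (m <= -8 -> 2*w != -21))
Before e := s - 9: not ((not (s + w < 5)) and (m <= -8 -> 2*w != -21))
The weakest precondition is not ((not (s + w < 5)) and (m <= -8 -> 2*w != -21)).
Check whether (not ((not (w < 3)) and (m <= -8 -> 2*w != -21))) and s = 2 implies it.
Every state satisfying the precondition satisfies the weakest precondition: the implication holds.
Answer: valid


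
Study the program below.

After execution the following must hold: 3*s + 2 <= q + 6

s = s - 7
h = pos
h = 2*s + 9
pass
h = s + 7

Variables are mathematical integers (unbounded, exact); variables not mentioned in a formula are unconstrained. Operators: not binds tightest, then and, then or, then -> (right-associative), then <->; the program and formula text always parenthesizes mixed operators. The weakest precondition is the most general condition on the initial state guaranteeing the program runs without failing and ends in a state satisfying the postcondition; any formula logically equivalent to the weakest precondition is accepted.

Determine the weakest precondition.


Working backward. After the program, the postcondition 3*s + 2 <= q + 6 must hold; in canonical form it is 3*s <= q + 4.
Before h := s + 7: 3*s <= q + 4
Before skip: 3*s <= q + 4
Before h := 2*s + 9: 3*s <= q + 4
Before h := pos: 3*s <= q + 4
Before s := s - 7: 3*s <= q + 25
Answer: WP = 3*s <= q + 25


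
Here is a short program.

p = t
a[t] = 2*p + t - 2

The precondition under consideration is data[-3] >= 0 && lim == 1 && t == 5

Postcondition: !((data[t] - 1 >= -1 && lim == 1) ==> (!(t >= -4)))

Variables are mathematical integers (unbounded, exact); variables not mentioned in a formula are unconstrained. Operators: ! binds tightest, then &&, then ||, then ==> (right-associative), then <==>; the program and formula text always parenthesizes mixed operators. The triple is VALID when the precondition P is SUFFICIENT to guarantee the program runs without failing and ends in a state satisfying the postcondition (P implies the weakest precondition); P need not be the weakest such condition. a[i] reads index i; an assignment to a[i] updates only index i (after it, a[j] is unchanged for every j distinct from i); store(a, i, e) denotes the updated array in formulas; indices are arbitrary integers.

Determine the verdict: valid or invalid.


Working backward. After the program, the postcondition !((data[t] - 1 >= -1 && lim == 1) ==> (!(t >= -4))) must hold; in canonical form it is !((data[t] >= 0 && lim == 1) ==> (!(t >= -4))).
Before a[t] := 2*p + t - 2: !((data[t] >= 0 && lim == 1) ==> (!(t >= -4)))
Before p := t: !((data[t] >= 0 && lim == 1) ==> (!(t >= -4)))
The weakest precondition is !((data[t] >= 0 && lim == 1) ==> (!(t >= -4))).
Check whether data[-3] >= 0 && lim == 1 && t == 5 implies it.
Countermodel: at the initial state data = {[-3] = 0, [5] = -1, elsewhere 0}, lim = 1, t = 5, the precondition holds but the weakest precondition fails.
Answer: invalid


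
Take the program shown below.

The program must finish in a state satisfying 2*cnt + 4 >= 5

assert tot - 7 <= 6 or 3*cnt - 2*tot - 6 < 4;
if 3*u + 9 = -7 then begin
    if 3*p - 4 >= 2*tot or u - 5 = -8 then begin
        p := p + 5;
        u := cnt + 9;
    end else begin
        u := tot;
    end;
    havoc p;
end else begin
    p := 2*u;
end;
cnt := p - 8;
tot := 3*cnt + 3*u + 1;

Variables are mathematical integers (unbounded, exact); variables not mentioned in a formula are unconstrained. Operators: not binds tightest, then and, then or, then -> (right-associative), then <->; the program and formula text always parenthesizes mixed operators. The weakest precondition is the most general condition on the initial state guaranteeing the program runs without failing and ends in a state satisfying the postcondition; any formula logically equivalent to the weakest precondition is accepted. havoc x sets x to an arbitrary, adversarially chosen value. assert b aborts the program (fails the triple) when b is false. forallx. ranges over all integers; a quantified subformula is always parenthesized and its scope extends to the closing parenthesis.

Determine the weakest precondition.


Working backward. After the program, the postcondition 2*cnt + 4 >= 5 must hold; in canonical form it is 2*cnt >= 1.
Before tot := 3*cnt + 3*u + 1: 2*cnt >= 1
Before cnt := p - 8: 2*p >= 17
Then branch requires ((3*p >= 2*tot + 4 or u = -3) -> (forall p_1. 2*p_1 >= 17)) and ((not (3*p >= 2*tot + 4 or u = -3)) -> (forall p_1. 2*p_1 >= 17)); else branch requires 4*u >= 17.
Before the if: (3*u = -16 -> (((3*p >= 2*tot + 4 or u = -3) -> (forall p_1. 2*p_1 >= 17)) and ((not (3*p >= 2*tot + 4 or u = -3)) -> (forall p_1. 2*p_1 >= 17)))) and ((not (3*u = -16)) -> 4*u >= 17)
Before assert tot - 7 <= 6 or 3*cnt - 2*tot - 6 < 4: (tot <= 13 or 3*cnt < 2*tot + 10) and (3*u = -16 -> (((3*p >= 2*tot + 4 or u = -3) -> (forall p_1. 2*p_1 >= 17)) and ((not (3*p >= 2*tot + 4 or u = -3)) -> (forall p_1. 2*p_1 >= 17)))) and ((not (3*u = -16)) -> 4*u >= 17)
Answer: WP = (tot <= 13 or 3*cnt < 2*tot + 10) and (3*u = -16 -> (((3*p >= 2*tot + 4 or u = -3) -> (forall p_1. 2*p_1 >= 17)) and ((not (3*p >= 2*tot + 4 or u = -3)) -> (forall p_1. 2*p_1 >= 17)))) and ((not (3*u = -16)) -> 4*u >= 17)


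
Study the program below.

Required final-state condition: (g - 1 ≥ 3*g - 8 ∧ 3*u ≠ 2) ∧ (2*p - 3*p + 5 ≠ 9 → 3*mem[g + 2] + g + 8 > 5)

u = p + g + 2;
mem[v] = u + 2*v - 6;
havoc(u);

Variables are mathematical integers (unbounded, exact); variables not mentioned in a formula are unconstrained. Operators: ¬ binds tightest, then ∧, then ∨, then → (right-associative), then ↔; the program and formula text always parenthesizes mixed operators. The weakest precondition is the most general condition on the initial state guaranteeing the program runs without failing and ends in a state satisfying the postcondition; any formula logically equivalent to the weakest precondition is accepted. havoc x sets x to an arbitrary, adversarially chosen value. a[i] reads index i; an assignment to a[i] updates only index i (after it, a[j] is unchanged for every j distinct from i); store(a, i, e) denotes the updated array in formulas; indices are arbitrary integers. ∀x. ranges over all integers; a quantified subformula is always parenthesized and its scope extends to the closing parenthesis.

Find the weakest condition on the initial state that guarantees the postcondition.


Working backward. After the program, the postcondition (g - 1 ≥ 3*g - 8 ∧ 3*u ≠ 2) ∧ (2*p - 3*p + 5 ≠ 9 → 3*mem[g + 2] + g + 8 > 5) must hold; in canonical form it is 2*g ≤ 7 ∧ 3*u ≠ 2 ∧ (p ≠ -4 → 3*mem[g + 2] + g > -3).
Before havoc u: ∀u_1. (2*g ≤ 7 ∧ 3*u_1 ≠ 2 ∧ (p ≠ -4 → 3*mem[g + 2] + g > -3))
Before mem[v] := u + 2*v - 6: ∀u_1. (2*g ≤ 7 ∧ 3*u_1 ≠ 2 ∧ (p ≠ -4 → 3*store(mem, v, u + 2*v - 6)[g + 2] + g > -3))
Before u := p + g + 2: ∀u_1. (2*g ≤ 7 ∧ 3*u_1 ≠ 2 ∧ (p ≠ -4 → 3*store(mem, v, g + p + 2*v - 4)[g + 2] + g > -3))
Answer: WP = ∀u_1. (2*g ≤ 7 ∧ 3*u_1 ≠ 2 ∧ (p ≠ -4 → 3*store(mem, v, g + p + 2*v - 4)[g + 2] + g > -3))


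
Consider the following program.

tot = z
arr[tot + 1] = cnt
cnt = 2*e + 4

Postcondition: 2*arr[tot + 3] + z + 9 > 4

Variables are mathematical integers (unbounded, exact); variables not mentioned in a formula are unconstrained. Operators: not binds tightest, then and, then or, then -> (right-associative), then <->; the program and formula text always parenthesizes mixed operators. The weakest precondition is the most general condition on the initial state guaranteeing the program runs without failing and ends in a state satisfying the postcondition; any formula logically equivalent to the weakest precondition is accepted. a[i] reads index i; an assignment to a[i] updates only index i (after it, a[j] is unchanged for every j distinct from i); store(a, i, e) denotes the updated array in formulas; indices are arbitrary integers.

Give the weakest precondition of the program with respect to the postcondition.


Working backward. After the program, the postcondition 2*arr[tot + 3] + z + 9 > 4 must hold; in canonical form it is 2*arr[tot + 3] + z > -5.
Before cnt := 2*e + 4: 2*arr[tot + 3] + z > -5
Before arr[tot + 1] := cnt: 2*store(arr, tot + 1, cnt)[tot + 3] + z > -5
Before tot := z: 2*store(arr, z + 1, cnt)[z + 3] + z > -5
Answer: WP = 2*store(arr, z + 1, cnt)[z + 3] + z > -5


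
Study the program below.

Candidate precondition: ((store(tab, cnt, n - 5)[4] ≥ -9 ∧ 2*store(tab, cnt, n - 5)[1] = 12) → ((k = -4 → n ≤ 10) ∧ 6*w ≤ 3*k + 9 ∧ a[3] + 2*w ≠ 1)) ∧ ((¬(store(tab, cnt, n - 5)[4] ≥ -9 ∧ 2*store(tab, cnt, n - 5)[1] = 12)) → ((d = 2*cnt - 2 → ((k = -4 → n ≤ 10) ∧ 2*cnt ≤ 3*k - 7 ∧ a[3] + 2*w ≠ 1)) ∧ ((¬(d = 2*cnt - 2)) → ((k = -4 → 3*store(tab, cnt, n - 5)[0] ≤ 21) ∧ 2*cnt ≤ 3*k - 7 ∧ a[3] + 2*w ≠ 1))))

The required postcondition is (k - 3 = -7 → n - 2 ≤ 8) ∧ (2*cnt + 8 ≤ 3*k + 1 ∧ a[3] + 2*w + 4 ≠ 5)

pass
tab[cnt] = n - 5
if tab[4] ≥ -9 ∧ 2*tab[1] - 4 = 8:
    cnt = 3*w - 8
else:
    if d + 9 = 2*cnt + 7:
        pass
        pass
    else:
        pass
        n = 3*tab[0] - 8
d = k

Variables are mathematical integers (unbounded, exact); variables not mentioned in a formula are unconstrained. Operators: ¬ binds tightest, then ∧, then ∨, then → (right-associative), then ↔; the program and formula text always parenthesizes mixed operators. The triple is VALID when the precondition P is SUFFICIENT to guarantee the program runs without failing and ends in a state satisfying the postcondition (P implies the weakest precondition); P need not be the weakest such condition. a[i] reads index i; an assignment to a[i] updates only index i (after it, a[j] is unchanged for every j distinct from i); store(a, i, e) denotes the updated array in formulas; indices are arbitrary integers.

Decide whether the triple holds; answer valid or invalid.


Working backward. After the program, the postcondition (k - 3 = -7 → n - 2 ≤ 8) ∧ (2*cnt + 8 ≤ 3*k + 1 ∧ a[3] + 2*w + 4 ≠ 5) must hold; in canonical form it is (k = -4 → n ≤ 10) ∧ 2*cnt ≤ 3*k - 7 ∧ a[3] + 2*w ≠ 1.
Before d := k: (k = -4 → n ≤ 10) ∧ 2*cnt ≤ 3*k - 7 ∧ a[3] + 2*w ≠ 1
Then branch requires (k = -4 → n ≤ 10) ∧ 6*w ≤ 3*k + 9 ∧ a[3] + 2*w ≠ 1; else branch requires (d = 2*cnt - 2 → ((k = -4 → n ≤ 10) ∧ 2*cnt ≤ 3*k - 7 ∧ a[3] + 2*w ≠ 1)) ∧ ((¬(d = 2*cnt - 2)) → ((k = -4 → 3*tab[0] ≤ 18) ∧ 2*cnt ≤ 3*k - 7 ∧ a[3] + 2*w ≠ 1)).
Before the if: ((tab[4] ≥ -9 ∧ 2*tab[1] = 12) → ((k = -4 → n ≤ 10) ∧ 6*w ≤ 3*k + 9 ∧ a[3] + 2*w ≠ 1)) ∧ ((¬(tab[4] ≥ -9 ∧ 2*tab[1] = 12)) → ((d = 2*cnt - 2 → ((k = -4 → n ≤ 10) ∧ 2*cnt ≤ 3*k - 7 ∧ a[3] + 2*w ≠ 1)) ∧ ((¬(d = 2*cnt - 2)) → ((k = -4 → 3*tab[0] ≤ 18) ∧ 2*cnt ≤ 3*k - 7 ∧ a[3] + 2*w ≠ 1))))
Before tab[cnt] := n - 5: ((store(tab, cnt, n - 5)[4] ≥ -9 ∧ 2*store(tab, cnt, n - 5)[1] = 12) → ((k = -4 → n ≤ 10) ∧ 6*w ≤ 3*k + 9 ∧ a[3] + 2*w ≠ 1)) ∧ ((¬(store(tab, cnt, n - 5)[4] ≥ -9 ∧ 2*store(tab, cnt, n - 5)[1] = 12)) → ((d = 2*cnt - 2 → ((k = -4 → n ≤ 10) ∧ 2*cnt ≤ 3*k - 7 ∧ a[3] + 2*w ≠ 1)) ∧ ((¬(d = 2*cnt - 2)) → ((k = -4 → 3*store(tab, cnt, n - 5)[0] ≤ 18) ∧ 2*cnt ≤ 3*k - 7 ∧ a[3] + 2*w ≠ 1))))
Before skip: ((store(tab, cnt, n - 5)[4] ≥ -9 ∧ 2*store(tab, cnt, n - 5)[1] = 12) → ((k = -4 → n ≤ 10) ∧ 6*w ≤ 3*k + 9 ∧ a[3] + 2*w ≠ 1)) ∧ ((¬(store(tab, cnt, n - 5)[4] ≥ -9 ∧ 2*store(tab, cnt, n - 5)[1] = 12)) → ((d = 2*cnt - 2 → ((k = -4 → n ≤ 10) ∧ 2*cnt ≤ 3*k - 7 ∧ a[3] + 2*w ≠ 1)) ∧ ((¬(d = 2*cnt - 2)) → ((k = -4 → 3*store(tab, cnt, n - 5)[0] ≤ 18) ∧ 2*cnt ≤ 3*k - 7 ∧ a[3] + 2*w ≠ 1))))
The weakest precondition is ((store(tab, cnt, n - 5)[4] ≥ -9 ∧ 2*store(tab, cnt, n - 5)[1] = 12) → ((k = -4 → n ≤ 10) ∧ 6*w ≤ 3*k + 9 ∧ a[3] + 2*w ≠ 1)) ∧ ((¬(store(tab, cnt, n - 5)[4] ≥ -9 ∧ 2*store(tab, cnt, n - 5)[1] = 12)) → ((d = 2*cnt - 2 → ((k = -4 → n ≤ 10) ∧ 2*cnt ≤ 3*k - 7 ∧ a[3] + 2*w ≠ 1)) ∧ ((¬(d = 2*cnt - 2)) → ((k = -4 → 3*store(tab, cnt, n - 5)[0] ≤ 18) ∧ 2*cnt ≤ 3*k - 7 ∧ a[3] + 2*w ≠ 1)))).
Check whether ((store(tab, cnt, n - 5)[4] ≥ -9 ∧ 2*store(tab, cnt, n - 5)[1] = 12) → ((k = -4 → n ≤ 10) ∧ 6*w ≤ 3*k + 9 ∧ a[3] + 2*w ≠ 1)) ∧ ((¬(store(tab, cnt, n - 5)[4] ≥ -9 ∧ 2*store(tab, cnt, n - 5)[1] = 12)) → ((d = 2*cnt - 2 → ((k = -4 → n ≤ 10) ∧ 2*cnt ≤ 3*k - 7 ∧ a[3] + 2*w ≠ 1)) ∧ ((¬(d = 2*cnt - 2)) → ((k = -4 → 3*store(tab, cnt, n - 5)[0] ≤ 21) ∧ 2*cnt ≤ 3*k - 7 ∧ a[3] + 2*w ≠ 1)))) implies it.
Countermodel: at the initial state a = {[-10] = 2, [0] = 2, [1] = 2, [3] = 2, [4] = 2, elsewhere 2}, cnt = -10, d = -21, k = -4, n = 7, tab = {[-10] = 2, [0] = 7, [1] = 2, [3] = 2, [4] = 2, elsewhere 2}, w = 0, the precondition holds but the weakest precondition fails.
Answer: invalid


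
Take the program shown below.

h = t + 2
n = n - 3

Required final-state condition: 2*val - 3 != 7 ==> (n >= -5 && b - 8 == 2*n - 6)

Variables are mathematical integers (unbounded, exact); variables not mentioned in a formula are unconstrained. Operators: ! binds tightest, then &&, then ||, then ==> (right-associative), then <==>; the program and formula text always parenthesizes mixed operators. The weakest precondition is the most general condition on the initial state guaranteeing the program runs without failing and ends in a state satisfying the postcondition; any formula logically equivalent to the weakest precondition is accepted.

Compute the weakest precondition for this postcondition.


Working backward. After the program, the postcondition 2*val - 3 != 7 ==> (n >= -5 && b - 8 == 2*n - 6) must hold; in canonical form it is 2*val != 10 ==> (n >= -5 && b == 2*n + 2).
Before n := n - 3: 2*val != 10 ==> (n >= -2 && b == 2*n - 4)
Before h := t + 2: 2*val != 10 ==> (n >= -2 && b == 2*n - 4)
Answer: WP = 2*val != 10 ==> (n >= -2 && b == 2*n - 4)


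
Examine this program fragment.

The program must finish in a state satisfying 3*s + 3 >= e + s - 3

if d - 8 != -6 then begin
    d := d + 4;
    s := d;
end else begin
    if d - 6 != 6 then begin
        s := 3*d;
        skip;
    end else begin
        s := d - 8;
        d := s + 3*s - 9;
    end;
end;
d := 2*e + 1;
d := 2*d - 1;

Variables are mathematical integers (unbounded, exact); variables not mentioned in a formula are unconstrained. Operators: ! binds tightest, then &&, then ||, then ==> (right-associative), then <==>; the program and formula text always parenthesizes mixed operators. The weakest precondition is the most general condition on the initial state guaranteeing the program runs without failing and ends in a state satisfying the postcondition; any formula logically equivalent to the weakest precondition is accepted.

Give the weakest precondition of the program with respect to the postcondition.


Working backward. After the program, the postcondition 3*s + 3 >= e + s - 3 must hold; in canonical form it is 2*s >= e - 6.
Before d := 2*d - 1: 2*s >= e - 6
Before d := 2*e + 1: 2*s >= e - 6
Then branch requires 2*d >= e - 14; else branch requires (d != 12 ==> 6*d >= e - 6) && ((!(d != 12)) ==> 2*d >= e + 10).
Before the if: (d != 2 ==> 2*d >= e - 14) && ((!(d != 2)) ==> ((d != 12 ==> 6*d >= e - 6) && ((!(d != 12)) ==> 2*d >= e + 10)))
Answer: WP = (d != 2 ==> 2*d >= e - 14) && ((!(d != 2)) ==> ((d != 12 ==> 6*d >= e - 6) && ((!(d != 12)) ==> 2*d >= e + 10)))
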